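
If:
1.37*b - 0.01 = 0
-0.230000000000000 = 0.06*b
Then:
No Solution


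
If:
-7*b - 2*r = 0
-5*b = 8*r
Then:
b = 0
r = 0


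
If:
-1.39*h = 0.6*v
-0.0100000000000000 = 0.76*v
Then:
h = 0.01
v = -0.01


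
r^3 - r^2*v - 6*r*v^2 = r*(r - 3*v)*(r + 2*v)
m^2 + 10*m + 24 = (m + 4)*(m + 6)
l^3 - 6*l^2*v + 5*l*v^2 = l*(l - 5*v)*(l - v)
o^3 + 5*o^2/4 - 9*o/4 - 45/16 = (o - 3/2)*(o + 5/4)*(o + 3/2)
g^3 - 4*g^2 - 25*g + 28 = (g - 7)*(g - 1)*(g + 4)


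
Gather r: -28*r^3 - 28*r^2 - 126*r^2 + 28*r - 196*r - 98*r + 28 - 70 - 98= -28*r^3 - 154*r^2 - 266*r - 140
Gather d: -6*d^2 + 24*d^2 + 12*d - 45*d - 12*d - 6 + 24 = 18*d^2 - 45*d + 18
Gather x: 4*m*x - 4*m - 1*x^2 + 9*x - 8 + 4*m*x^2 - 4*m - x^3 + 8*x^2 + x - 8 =-8*m - x^3 + x^2*(4*m + 7) + x*(4*m + 10) - 16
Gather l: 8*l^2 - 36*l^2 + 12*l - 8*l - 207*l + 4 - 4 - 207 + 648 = -28*l^2 - 203*l + 441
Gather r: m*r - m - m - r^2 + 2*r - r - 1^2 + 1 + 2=-2*m - r^2 + r*(m + 1) + 2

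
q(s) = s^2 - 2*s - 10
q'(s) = 2*s - 2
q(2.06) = -9.88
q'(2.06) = 2.12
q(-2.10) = -1.39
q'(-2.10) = -6.20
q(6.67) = 21.15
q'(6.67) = 11.34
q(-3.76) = 11.66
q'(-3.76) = -9.52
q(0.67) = -10.89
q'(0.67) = -0.66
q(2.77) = -7.87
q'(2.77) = 3.54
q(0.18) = -10.33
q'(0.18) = -1.64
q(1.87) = -10.24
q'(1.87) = 1.74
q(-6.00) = 38.00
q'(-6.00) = -14.00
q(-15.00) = 245.00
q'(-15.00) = -32.00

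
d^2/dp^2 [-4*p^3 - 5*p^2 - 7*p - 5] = -24*p - 10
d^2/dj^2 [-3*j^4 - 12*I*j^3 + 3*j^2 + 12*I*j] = -36*j^2 - 72*I*j + 6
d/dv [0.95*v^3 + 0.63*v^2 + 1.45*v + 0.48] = 2.85*v^2 + 1.26*v + 1.45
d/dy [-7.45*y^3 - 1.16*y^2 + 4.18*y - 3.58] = -22.35*y^2 - 2.32*y + 4.18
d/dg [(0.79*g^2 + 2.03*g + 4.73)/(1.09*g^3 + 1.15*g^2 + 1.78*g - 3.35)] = (-0.8611*g^4 - 4.4254*g^3 - 16.3954*g^2 - 16.172*g - 15.2199)/(1.1881*g^6 + 2.507*g^5 + 5.2029*g^4 - 3.209*g^3 - 4.5366*g^2 - 11.926*g + 11.2225)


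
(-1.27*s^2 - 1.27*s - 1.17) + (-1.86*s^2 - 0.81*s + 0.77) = -3.13*s^2 - 2.08*s - 0.4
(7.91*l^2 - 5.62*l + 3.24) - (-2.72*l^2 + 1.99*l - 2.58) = 10.63*l^2 - 7.61*l + 5.82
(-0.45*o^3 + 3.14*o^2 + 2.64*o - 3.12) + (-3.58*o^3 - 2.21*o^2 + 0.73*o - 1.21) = -4.03*o^3 + 0.93*o^2 + 3.37*o - 4.33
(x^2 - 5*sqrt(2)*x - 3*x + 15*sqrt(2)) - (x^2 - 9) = -5*sqrt(2)*x - 3*x + 9 + 15*sqrt(2)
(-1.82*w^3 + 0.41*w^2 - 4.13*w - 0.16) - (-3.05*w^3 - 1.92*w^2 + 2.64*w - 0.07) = 1.23*w^3 + 2.33*w^2 - 6.77*w - 0.09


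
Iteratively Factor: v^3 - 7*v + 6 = (v + 3)*(v^2 - 3*v + 2) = (v - 1)*(v + 3)*(v - 2)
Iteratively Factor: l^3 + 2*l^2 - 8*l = (l + 4)*(l^2 - 2*l) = l*(l + 4)*(l - 2)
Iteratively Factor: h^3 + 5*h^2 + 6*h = (h + 2)*(h^2 + 3*h) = (h + 2)*(h + 3)*(h)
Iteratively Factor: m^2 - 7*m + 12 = (m - 3)*(m - 4)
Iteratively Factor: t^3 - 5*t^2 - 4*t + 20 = (t + 2)*(t^2 - 7*t + 10) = (t - 5)*(t + 2)*(t - 2)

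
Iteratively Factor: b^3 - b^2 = (b)*(b^2 - b) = b^2*(b - 1)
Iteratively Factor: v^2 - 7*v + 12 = (v - 4)*(v - 3)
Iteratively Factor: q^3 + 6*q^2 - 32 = (q + 4)*(q^2 + 2*q - 8) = (q - 2)*(q + 4)*(q + 4)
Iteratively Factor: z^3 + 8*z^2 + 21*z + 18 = (z + 2)*(z^2 + 6*z + 9) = (z + 2)*(z + 3)*(z + 3)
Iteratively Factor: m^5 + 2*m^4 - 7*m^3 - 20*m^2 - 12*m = (m)*(m^4 + 2*m^3 - 7*m^2 - 20*m - 12) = m*(m + 1)*(m^3 + m^2 - 8*m - 12) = m*(m + 1)*(m + 2)*(m^2 - m - 6) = m*(m - 3)*(m + 1)*(m + 2)*(m + 2)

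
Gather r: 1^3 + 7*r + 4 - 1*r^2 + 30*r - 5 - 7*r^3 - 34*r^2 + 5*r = -7*r^3 - 35*r^2 + 42*r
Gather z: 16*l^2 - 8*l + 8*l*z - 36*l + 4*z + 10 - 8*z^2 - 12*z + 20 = 16*l^2 - 44*l - 8*z^2 + z*(8*l - 8) + 30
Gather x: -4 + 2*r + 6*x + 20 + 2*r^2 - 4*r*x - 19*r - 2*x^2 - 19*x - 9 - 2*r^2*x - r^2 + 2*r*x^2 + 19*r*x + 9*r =r^2 - 8*r + x^2*(2*r - 2) + x*(-2*r^2 + 15*r - 13) + 7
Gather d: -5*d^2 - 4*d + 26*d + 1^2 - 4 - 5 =-5*d^2 + 22*d - 8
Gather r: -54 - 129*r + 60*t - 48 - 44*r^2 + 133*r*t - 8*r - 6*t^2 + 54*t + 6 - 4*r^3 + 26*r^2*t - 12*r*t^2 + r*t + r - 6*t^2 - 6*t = -4*r^3 + r^2*(26*t - 44) + r*(-12*t^2 + 134*t - 136) - 12*t^2 + 108*t - 96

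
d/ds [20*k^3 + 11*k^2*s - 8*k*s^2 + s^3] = 11*k^2 - 16*k*s + 3*s^2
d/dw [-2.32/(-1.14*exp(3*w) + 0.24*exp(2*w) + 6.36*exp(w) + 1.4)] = (-7.9344*exp(2*w) + 1.1136*exp(w) + 14.7552)*exp(w)/(-1.14*exp(3*w) + 0.24*exp(2*w) + 6.36*exp(w) + 1.4)^2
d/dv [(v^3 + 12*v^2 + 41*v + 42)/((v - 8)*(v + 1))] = (v^4 - 14*v^3 - 149*v^2 - 276*v - 34)/(v^4 - 14*v^3 + 33*v^2 + 112*v + 64)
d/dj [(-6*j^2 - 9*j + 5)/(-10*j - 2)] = (15*j^2 + 6*j + 17)/(25*j^2 + 10*j + 1)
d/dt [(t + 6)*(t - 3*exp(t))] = t - (t + 6)*(3*exp(t) - 1) - 3*exp(t)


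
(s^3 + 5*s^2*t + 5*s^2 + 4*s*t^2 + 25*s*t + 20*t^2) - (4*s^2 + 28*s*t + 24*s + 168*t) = s^3 + 5*s^2*t + s^2 + 4*s*t^2 - 3*s*t - 24*s + 20*t^2 - 168*t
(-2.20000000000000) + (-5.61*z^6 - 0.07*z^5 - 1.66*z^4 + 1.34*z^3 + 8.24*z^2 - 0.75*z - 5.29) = -5.61*z^6 - 0.07*z^5 - 1.66*z^4 + 1.34*z^3 + 8.24*z^2 - 0.75*z - 7.49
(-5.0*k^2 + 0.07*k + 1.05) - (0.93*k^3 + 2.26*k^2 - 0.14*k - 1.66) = -0.93*k^3 - 7.26*k^2 + 0.21*k + 2.71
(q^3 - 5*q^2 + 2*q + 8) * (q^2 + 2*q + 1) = q^5 - 3*q^4 - 7*q^3 + 7*q^2 + 18*q + 8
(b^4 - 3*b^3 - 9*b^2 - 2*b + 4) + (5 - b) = b^4 - 3*b^3 - 9*b^2 - 3*b + 9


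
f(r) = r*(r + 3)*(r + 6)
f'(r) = r*(r + 3) + r*(r + 6) + (r + 3)*(r + 6)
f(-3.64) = 5.50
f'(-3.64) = -7.77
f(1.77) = 65.60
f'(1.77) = 59.26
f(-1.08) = -10.20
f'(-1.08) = 2.06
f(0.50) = 11.38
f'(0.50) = 27.75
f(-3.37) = 3.28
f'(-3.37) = -8.59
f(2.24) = 96.72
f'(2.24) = 73.37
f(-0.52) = -7.07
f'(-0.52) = 9.45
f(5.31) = 499.07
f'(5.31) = 198.17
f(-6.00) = 0.00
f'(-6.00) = 18.00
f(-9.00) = -162.00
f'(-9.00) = 99.00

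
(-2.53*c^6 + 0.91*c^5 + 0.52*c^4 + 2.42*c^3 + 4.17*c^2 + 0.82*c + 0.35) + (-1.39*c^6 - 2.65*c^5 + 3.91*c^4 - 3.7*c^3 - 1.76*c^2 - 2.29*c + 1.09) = -3.92*c^6 - 1.74*c^5 + 4.43*c^4 - 1.28*c^3 + 2.41*c^2 - 1.47*c + 1.44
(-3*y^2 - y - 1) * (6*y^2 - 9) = -18*y^4 - 6*y^3 + 21*y^2 + 9*y + 9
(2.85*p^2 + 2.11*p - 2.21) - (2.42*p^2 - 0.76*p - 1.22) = 0.43*p^2 + 2.87*p - 0.99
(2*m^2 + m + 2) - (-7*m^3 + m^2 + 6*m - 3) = 7*m^3 + m^2 - 5*m + 5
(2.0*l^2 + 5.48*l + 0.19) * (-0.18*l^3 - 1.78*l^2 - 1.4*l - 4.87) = -0.36*l^5 - 4.5464*l^4 - 12.5886*l^3 - 17.7502*l^2 - 26.9536*l - 0.9253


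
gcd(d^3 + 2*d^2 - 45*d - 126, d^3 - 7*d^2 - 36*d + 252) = d^2 - d - 42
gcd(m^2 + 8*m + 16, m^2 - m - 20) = m + 4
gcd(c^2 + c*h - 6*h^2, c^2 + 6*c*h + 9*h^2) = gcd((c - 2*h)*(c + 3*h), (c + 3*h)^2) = c + 3*h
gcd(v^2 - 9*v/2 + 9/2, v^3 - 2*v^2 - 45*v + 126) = v - 3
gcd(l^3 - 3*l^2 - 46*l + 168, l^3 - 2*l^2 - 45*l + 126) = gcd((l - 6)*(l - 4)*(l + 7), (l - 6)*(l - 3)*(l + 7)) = l^2 + l - 42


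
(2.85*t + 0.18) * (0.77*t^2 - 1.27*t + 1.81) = 2.1945*t^3 - 3.4809*t^2 + 4.9299*t + 0.3258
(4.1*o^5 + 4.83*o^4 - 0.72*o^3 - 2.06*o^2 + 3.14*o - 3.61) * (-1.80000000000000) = -7.38*o^5 - 8.694*o^4 + 1.296*o^3 + 3.708*o^2 - 5.652*o + 6.498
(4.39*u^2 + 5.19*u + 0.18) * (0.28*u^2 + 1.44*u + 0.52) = 1.2292*u^4 + 7.7748*u^3 + 9.8068*u^2 + 2.958*u + 0.0936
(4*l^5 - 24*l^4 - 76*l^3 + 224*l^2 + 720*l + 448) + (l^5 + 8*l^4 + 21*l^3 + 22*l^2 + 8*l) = 5*l^5 - 16*l^4 - 55*l^3 + 246*l^2 + 728*l + 448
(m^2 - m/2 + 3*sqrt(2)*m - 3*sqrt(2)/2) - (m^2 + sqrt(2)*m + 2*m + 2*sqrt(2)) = -5*m/2 + 2*sqrt(2)*m - 7*sqrt(2)/2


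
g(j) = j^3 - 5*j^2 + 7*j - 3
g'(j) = 3*j^2 - 10*j + 7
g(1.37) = -0.22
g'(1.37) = -1.07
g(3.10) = 0.44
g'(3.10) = 4.83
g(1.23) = -0.09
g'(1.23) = -0.76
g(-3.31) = -117.22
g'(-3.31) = 72.97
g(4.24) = 13.02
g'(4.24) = 18.53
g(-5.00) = -288.00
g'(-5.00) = 132.00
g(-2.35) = -60.04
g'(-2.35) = 47.07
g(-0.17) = -4.34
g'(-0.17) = 8.79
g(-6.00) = -441.00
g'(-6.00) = 175.00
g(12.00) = 1089.00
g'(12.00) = 319.00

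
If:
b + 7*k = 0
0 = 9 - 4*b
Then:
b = 9/4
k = -9/28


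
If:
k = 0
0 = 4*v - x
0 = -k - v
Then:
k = 0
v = 0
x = 0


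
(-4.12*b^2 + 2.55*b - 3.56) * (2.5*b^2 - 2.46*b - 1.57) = -10.3*b^4 + 16.5102*b^3 - 8.7046*b^2 + 4.7541*b + 5.5892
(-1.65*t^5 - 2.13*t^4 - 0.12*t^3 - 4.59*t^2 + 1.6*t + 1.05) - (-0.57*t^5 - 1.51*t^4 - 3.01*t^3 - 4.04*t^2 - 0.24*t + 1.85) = -1.08*t^5 - 0.62*t^4 + 2.89*t^3 - 0.55*t^2 + 1.84*t - 0.8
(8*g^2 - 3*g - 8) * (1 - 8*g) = -64*g^3 + 32*g^2 + 61*g - 8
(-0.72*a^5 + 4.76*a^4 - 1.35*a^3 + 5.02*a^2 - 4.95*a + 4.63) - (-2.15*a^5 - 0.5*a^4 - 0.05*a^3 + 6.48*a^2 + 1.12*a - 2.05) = 1.43*a^5 + 5.26*a^4 - 1.3*a^3 - 1.46*a^2 - 6.07*a + 6.68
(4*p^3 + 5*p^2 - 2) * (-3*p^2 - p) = -12*p^5 - 19*p^4 - 5*p^3 + 6*p^2 + 2*p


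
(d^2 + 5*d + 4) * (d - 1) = d^3 + 4*d^2 - d - 4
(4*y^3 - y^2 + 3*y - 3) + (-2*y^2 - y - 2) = 4*y^3 - 3*y^2 + 2*y - 5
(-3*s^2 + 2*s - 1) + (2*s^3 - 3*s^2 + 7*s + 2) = 2*s^3 - 6*s^2 + 9*s + 1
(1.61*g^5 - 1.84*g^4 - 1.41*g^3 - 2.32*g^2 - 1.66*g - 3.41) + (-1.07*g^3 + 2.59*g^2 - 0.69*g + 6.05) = 1.61*g^5 - 1.84*g^4 - 2.48*g^3 + 0.27*g^2 - 2.35*g + 2.64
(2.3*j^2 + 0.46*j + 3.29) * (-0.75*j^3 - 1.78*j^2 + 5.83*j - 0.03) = -1.725*j^5 - 4.439*j^4 + 10.1227*j^3 - 3.2434*j^2 + 19.1669*j - 0.0987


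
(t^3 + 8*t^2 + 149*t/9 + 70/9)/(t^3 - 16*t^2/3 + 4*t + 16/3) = (3*t^2 + 22*t + 35)/(3*(t^2 - 6*t + 8))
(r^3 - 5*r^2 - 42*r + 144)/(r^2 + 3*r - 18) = r - 8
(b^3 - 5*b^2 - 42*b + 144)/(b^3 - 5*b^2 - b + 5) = (b^3 - 5*b^2 - 42*b + 144)/(b^3 - 5*b^2 - b + 5)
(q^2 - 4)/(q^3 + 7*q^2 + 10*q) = (q - 2)/(q*(q + 5))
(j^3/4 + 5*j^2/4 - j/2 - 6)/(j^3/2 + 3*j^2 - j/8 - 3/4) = 2*(j^3 + 5*j^2 - 2*j - 24)/(4*j^3 + 24*j^2 - j - 6)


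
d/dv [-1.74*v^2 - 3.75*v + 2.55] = -3.48*v - 3.75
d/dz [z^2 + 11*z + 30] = 2*z + 11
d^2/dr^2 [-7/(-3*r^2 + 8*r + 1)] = 14*(9*r^2 - 24*r - 4*(3*r - 4)^2 - 3)/(-3*r^2 + 8*r + 1)^3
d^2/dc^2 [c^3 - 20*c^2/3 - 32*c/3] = 6*c - 40/3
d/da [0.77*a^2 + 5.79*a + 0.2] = 1.54*a + 5.79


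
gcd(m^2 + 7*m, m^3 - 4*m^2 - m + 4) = 1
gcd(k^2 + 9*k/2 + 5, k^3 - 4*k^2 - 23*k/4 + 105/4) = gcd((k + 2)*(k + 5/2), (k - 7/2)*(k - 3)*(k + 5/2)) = k + 5/2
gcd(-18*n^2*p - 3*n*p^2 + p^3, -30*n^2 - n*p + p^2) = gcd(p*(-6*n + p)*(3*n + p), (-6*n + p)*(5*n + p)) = -6*n + p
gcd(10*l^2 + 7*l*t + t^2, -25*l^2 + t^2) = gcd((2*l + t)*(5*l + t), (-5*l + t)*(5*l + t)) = 5*l + t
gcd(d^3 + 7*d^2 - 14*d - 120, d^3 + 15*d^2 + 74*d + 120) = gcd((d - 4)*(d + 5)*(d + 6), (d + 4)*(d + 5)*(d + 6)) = d^2 + 11*d + 30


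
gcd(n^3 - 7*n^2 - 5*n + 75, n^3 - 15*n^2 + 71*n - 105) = n - 5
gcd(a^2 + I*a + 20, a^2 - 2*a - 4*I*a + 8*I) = a - 4*I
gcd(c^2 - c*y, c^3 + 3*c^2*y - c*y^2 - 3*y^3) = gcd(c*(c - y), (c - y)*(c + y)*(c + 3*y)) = -c + y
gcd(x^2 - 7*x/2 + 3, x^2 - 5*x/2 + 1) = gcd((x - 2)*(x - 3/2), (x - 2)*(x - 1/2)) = x - 2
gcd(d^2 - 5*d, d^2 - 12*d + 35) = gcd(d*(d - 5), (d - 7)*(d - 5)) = d - 5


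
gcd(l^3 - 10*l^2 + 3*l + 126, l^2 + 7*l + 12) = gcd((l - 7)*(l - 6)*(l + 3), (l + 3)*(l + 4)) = l + 3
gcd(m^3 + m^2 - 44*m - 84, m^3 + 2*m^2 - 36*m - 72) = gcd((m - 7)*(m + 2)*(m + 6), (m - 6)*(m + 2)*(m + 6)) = m^2 + 8*m + 12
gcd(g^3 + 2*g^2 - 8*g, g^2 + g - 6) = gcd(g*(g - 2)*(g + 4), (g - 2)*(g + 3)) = g - 2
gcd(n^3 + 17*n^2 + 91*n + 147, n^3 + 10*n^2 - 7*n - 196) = n^2 + 14*n + 49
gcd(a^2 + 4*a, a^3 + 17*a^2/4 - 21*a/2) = a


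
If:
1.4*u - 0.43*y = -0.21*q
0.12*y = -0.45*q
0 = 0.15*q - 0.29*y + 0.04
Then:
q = -0.03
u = 0.04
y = 0.12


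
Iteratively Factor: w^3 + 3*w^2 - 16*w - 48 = (w - 4)*(w^2 + 7*w + 12) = (w - 4)*(w + 3)*(w + 4)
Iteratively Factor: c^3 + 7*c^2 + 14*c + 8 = (c + 2)*(c^2 + 5*c + 4) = (c + 2)*(c + 4)*(c + 1)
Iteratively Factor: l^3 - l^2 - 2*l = (l)*(l^2 - l - 2) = l*(l - 2)*(l + 1)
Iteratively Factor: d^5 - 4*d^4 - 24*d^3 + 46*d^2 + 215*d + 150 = (d - 5)*(d^4 + d^3 - 19*d^2 - 49*d - 30) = (d - 5)*(d + 3)*(d^3 - 2*d^2 - 13*d - 10) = (d - 5)^2*(d + 3)*(d^2 + 3*d + 2) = (d - 5)^2*(d + 2)*(d + 3)*(d + 1)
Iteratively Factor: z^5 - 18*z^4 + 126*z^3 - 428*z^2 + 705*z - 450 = (z - 5)*(z^4 - 13*z^3 + 61*z^2 - 123*z + 90) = (z - 5)^2*(z^3 - 8*z^2 + 21*z - 18) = (z - 5)^2*(z - 3)*(z^2 - 5*z + 6) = (z - 5)^2*(z - 3)*(z - 2)*(z - 3)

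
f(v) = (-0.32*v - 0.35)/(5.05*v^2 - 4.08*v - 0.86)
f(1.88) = -0.10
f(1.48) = -0.20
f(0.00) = 0.41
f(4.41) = -0.02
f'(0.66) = 1.03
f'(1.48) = 0.44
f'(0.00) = -1.56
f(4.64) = -0.02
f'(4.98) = 0.01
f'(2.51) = 0.04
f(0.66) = 0.41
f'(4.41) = 0.01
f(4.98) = -0.02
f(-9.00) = 0.01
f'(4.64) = 0.01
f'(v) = (4.08 - 10.1*v)*(-0.32*v - 0.35)/(5.05*v^2 - 4.08*v - 0.86)^2 - 0.32/(5.05*v^2 - 4.08*v - 0.86) = (1.616*v^2 + 3.535*v - 1.1528)/(25.5025*v^4 - 41.208*v^3 + 7.9604*v^2 + 7.0176*v + 0.7396)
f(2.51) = -0.06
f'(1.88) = 0.13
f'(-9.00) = 0.00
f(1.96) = -0.09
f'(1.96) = 0.11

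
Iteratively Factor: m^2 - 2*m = (m - 2)*(m)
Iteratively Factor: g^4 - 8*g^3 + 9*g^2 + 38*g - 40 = (g + 2)*(g^3 - 10*g^2 + 29*g - 20) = (g - 5)*(g + 2)*(g^2 - 5*g + 4) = (g - 5)*(g - 1)*(g + 2)*(g - 4)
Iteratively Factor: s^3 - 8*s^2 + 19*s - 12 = (s - 1)*(s^2 - 7*s + 12) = (s - 3)*(s - 1)*(s - 4)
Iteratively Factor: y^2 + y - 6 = (y - 2)*(y + 3)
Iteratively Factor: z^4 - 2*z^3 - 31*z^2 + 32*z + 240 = (z - 4)*(z^3 + 2*z^2 - 23*z - 60) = (z - 4)*(z + 4)*(z^2 - 2*z - 15) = (z - 5)*(z - 4)*(z + 4)*(z + 3)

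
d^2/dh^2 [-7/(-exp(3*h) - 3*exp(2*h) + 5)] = 21*(6*(exp(h) + 2)^2*exp(2*h) - (3*exp(h) + 4)*(exp(3*h) + 3*exp(2*h) - 5))*exp(2*h)/(exp(3*h) + 3*exp(2*h) - 5)^3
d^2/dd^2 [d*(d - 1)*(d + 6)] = 6*d + 10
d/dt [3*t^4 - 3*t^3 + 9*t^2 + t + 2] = 12*t^3 - 9*t^2 + 18*t + 1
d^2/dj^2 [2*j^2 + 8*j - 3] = 4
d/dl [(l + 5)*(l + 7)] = 2*l + 12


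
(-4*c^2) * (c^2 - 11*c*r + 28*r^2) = -4*c^4 + 44*c^3*r - 112*c^2*r^2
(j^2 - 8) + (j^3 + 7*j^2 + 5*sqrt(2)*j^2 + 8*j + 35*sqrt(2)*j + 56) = j^3 + 5*sqrt(2)*j^2 + 8*j^2 + 8*j + 35*sqrt(2)*j + 48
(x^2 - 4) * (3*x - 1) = 3*x^3 - x^2 - 12*x + 4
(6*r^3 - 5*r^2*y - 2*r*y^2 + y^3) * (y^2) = 6*r^3*y^2 - 5*r^2*y^3 - 2*r*y^4 + y^5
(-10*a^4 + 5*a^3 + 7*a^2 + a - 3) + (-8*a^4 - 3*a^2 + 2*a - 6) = -18*a^4 + 5*a^3 + 4*a^2 + 3*a - 9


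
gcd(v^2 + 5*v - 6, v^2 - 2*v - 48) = v + 6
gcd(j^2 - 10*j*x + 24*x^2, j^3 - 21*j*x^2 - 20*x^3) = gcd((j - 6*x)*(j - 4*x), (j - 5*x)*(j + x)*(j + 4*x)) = 1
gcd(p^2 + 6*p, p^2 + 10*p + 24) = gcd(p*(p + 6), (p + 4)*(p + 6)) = p + 6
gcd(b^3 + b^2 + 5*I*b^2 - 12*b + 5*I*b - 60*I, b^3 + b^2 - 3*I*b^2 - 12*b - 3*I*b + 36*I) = b^2 + b - 12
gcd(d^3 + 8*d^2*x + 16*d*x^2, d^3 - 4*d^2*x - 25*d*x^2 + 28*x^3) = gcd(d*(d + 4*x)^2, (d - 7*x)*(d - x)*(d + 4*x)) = d + 4*x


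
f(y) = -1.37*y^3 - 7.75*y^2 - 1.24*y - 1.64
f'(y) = -4.11*y^2 - 15.5*y - 1.24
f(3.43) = -152.36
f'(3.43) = -102.76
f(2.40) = -68.19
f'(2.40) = -62.11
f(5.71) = -516.45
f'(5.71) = -223.75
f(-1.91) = -18.00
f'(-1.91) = 13.37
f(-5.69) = 6.88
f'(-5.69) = -46.11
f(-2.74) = -28.24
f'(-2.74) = 10.37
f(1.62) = -29.81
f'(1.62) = -37.14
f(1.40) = -22.33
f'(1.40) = -31.00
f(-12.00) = 1264.60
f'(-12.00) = -407.08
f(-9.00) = 380.50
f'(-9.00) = -194.65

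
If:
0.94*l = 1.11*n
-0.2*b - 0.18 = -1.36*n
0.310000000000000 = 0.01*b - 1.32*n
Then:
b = -2.63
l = -0.30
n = -0.25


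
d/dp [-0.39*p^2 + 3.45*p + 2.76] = 3.45 - 0.78*p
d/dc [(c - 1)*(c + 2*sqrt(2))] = 2*c - 1 + 2*sqrt(2)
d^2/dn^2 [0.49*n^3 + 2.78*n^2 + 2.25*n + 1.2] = 2.94*n + 5.56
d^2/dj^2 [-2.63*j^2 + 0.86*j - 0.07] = -5.26000000000000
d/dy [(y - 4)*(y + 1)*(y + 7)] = 3*y^2 + 8*y - 25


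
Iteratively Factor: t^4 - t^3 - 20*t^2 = (t)*(t^3 - t^2 - 20*t) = t^2*(t^2 - t - 20) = t^2*(t - 5)*(t + 4)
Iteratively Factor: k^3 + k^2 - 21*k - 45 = (k + 3)*(k^2 - 2*k - 15) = (k + 3)^2*(k - 5)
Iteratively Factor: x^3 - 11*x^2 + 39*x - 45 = (x - 3)*(x^2 - 8*x + 15) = (x - 5)*(x - 3)*(x - 3)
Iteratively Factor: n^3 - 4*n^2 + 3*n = (n - 3)*(n^2 - n) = (n - 3)*(n - 1)*(n)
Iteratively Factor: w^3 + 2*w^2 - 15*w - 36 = (w - 4)*(w^2 + 6*w + 9) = (w - 4)*(w + 3)*(w + 3)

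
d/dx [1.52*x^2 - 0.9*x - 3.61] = 3.04*x - 0.9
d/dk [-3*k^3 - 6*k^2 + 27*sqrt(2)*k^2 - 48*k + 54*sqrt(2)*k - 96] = -9*k^2 - 12*k + 54*sqrt(2)*k - 48 + 54*sqrt(2)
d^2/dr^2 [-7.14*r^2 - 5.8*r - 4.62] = -14.2800000000000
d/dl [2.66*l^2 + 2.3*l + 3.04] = 5.32*l + 2.3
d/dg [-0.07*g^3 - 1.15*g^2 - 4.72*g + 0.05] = -0.21*g^2 - 2.3*g - 4.72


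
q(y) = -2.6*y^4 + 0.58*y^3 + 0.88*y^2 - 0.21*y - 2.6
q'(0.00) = -0.21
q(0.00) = -2.60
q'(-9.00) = 7706.49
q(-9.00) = -17410.85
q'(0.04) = -0.14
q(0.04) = -2.61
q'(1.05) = -8.48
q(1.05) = -4.34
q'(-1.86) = 69.46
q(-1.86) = -34.02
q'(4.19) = -727.31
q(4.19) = -746.73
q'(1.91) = -62.97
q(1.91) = -30.35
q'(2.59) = -164.67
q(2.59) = -104.16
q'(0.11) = -0.01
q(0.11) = -2.61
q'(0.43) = 0.04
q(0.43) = -2.57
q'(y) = -10.4*y^3 + 1.74*y^2 + 1.76*y - 0.21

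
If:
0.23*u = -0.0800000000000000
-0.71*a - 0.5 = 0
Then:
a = -0.70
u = -0.35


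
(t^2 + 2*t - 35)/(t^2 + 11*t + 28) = (t - 5)/(t + 4)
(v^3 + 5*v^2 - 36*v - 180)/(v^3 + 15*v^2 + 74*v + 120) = (v - 6)/(v + 4)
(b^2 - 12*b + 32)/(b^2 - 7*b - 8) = (b - 4)/(b + 1)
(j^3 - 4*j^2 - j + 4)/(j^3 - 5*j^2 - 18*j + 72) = (j^3 - 4*j^2 - j + 4)/(j^3 - 5*j^2 - 18*j + 72)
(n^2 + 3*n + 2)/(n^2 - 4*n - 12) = (n + 1)/(n - 6)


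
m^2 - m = m*(m - 1)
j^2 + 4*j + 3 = (j + 1)*(j + 3)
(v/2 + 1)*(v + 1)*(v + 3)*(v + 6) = v^4/2 + 6*v^3 + 47*v^2/2 + 36*v + 18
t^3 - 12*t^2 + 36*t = t*(t - 6)^2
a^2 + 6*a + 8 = (a + 2)*(a + 4)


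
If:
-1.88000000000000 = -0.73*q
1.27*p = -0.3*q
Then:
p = -0.61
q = 2.58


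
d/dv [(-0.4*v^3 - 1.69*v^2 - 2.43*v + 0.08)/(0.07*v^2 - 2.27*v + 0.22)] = (-0.028*v^4 + 1.816*v^3 + 3.7424*v^2 - 0.754799999999999*v - 0.353)/(0.0049*v^4 - 0.3178*v^3 + 5.1837*v^2 - 0.9988*v + 0.0484)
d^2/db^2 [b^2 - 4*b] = 2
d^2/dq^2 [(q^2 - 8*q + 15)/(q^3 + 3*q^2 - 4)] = 2*(q^4 - 28*q^3 + 126*q^2 - 76*q + 49)/(q^7 + 5*q^6 + 3*q^5 - 17*q^4 - 16*q^3 + 24*q^2 + 16*q - 16)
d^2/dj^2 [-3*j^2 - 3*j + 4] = -6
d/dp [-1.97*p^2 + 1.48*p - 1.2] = 1.48 - 3.94*p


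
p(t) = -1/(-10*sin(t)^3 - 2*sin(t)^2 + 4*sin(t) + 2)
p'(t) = -(30*sin(t)^2*cos(t) + 4*sin(t)*cos(t) - 4*cos(t))/(-10*sin(t)^3 - 2*sin(t)^2 + 4*sin(t) + 2)^2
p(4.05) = -0.40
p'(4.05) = 1.13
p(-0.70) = -0.79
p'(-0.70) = -2.80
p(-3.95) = -15.51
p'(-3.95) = 2423.26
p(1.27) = 0.21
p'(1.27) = -0.36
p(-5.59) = -0.88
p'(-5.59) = -6.51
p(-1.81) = -0.19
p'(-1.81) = 0.17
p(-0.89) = -0.42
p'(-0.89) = -1.23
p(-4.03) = 1.29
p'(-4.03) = 18.06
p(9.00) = -0.38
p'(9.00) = 0.37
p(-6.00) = -0.36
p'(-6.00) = 0.07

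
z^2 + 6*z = z*(z + 6)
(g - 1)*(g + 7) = g^2 + 6*g - 7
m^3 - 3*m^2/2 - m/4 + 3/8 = (m - 3/2)*(m - 1/2)*(m + 1/2)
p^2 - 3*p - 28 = (p - 7)*(p + 4)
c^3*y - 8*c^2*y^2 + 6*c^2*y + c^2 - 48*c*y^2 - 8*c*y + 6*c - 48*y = (c + 6)*(c - 8*y)*(c*y + 1)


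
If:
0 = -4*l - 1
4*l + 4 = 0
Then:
No Solution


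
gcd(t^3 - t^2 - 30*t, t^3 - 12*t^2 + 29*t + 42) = t - 6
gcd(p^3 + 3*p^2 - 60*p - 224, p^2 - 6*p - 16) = p - 8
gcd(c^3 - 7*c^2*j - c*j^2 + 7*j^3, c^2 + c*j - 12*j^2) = 1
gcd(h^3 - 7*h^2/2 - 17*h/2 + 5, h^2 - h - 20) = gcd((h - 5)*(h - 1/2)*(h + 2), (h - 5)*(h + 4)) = h - 5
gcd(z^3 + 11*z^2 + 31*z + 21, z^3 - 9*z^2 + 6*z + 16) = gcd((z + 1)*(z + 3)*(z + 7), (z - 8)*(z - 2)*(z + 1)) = z + 1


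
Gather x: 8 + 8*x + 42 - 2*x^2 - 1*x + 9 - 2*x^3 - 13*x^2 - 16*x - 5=-2*x^3 - 15*x^2 - 9*x + 54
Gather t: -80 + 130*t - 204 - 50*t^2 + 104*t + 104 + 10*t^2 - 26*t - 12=-40*t^2 + 208*t - 192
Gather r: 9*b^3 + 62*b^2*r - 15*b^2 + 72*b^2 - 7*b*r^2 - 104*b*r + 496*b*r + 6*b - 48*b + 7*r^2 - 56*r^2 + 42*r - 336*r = 9*b^3 + 57*b^2 - 42*b + r^2*(-7*b - 49) + r*(62*b^2 + 392*b - 294)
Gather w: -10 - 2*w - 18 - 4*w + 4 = -6*w - 24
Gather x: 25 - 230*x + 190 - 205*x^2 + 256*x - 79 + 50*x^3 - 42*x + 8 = 50*x^3 - 205*x^2 - 16*x + 144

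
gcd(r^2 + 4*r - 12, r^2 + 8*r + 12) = r + 6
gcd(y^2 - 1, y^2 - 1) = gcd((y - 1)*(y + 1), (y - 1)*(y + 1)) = y^2 - 1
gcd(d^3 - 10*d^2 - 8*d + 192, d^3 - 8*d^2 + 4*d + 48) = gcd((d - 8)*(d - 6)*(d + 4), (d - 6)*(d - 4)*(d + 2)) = d - 6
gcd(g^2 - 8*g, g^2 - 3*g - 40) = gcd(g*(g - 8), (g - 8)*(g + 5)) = g - 8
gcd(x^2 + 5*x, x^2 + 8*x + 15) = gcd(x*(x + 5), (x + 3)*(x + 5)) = x + 5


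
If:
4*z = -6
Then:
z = -3/2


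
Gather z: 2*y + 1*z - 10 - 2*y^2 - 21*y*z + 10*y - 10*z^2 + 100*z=-2*y^2 + 12*y - 10*z^2 + z*(101 - 21*y) - 10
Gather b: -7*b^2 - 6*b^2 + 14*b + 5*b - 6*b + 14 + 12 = -13*b^2 + 13*b + 26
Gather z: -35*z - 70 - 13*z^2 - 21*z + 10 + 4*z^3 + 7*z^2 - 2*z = 4*z^3 - 6*z^2 - 58*z - 60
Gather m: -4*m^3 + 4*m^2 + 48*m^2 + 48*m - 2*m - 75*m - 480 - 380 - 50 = -4*m^3 + 52*m^2 - 29*m - 910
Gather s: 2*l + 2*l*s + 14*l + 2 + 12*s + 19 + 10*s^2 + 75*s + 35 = 16*l + 10*s^2 + s*(2*l + 87) + 56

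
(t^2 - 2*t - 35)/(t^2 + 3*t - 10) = (t - 7)/(t - 2)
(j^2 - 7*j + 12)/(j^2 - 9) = (j - 4)/(j + 3)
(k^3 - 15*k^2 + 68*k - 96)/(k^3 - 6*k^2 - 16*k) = (k^2 - 7*k + 12)/(k*(k + 2))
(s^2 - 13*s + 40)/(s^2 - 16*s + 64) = (s - 5)/(s - 8)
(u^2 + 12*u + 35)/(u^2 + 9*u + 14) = (u + 5)/(u + 2)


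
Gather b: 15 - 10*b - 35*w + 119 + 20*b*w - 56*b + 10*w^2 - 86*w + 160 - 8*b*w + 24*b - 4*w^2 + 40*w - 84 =b*(12*w - 42) + 6*w^2 - 81*w + 210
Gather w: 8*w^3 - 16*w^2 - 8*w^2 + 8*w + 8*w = 8*w^3 - 24*w^2 + 16*w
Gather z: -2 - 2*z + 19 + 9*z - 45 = 7*z - 28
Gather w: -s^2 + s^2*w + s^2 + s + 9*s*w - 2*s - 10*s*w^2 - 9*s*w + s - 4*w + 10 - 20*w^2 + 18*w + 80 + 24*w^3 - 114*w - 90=24*w^3 + w^2*(-10*s - 20) + w*(s^2 - 100)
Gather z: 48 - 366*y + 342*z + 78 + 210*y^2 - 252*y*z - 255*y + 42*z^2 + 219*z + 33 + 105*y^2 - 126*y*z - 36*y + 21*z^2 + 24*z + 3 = 315*y^2 - 657*y + 63*z^2 + z*(585 - 378*y) + 162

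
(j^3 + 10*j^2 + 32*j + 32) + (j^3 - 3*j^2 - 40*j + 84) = 2*j^3 + 7*j^2 - 8*j + 116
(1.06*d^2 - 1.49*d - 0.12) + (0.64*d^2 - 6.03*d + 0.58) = 1.7*d^2 - 7.52*d + 0.46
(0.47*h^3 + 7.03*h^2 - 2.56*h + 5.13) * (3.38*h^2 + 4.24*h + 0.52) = 1.5886*h^5 + 25.7542*h^4 + 21.3988*h^3 + 10.1406*h^2 + 20.42*h + 2.6676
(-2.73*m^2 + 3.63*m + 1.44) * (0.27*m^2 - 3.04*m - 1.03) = -0.7371*m^4 + 9.2793*m^3 - 7.8345*m^2 - 8.1165*m - 1.4832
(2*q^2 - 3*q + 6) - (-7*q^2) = 9*q^2 - 3*q + 6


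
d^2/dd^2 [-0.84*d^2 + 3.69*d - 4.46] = -1.68000000000000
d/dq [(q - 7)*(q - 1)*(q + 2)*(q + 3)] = 4*q^3 - 9*q^2 - 54*q - 13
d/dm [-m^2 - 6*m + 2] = -2*m - 6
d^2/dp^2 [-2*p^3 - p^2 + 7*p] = -12*p - 2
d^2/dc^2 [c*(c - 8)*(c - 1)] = 6*c - 18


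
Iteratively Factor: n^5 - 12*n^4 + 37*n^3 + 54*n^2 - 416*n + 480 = (n - 2)*(n^4 - 10*n^3 + 17*n^2 + 88*n - 240) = (n - 5)*(n - 2)*(n^3 - 5*n^2 - 8*n + 48) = (n - 5)*(n - 4)*(n - 2)*(n^2 - n - 12) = (n - 5)*(n - 4)*(n - 2)*(n + 3)*(n - 4)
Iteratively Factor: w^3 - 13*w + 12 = (w - 1)*(w^2 + w - 12) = (w - 1)*(w + 4)*(w - 3)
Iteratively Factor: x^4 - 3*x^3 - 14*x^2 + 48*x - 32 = (x - 2)*(x^3 - x^2 - 16*x + 16) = (x - 2)*(x + 4)*(x^2 - 5*x + 4) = (x - 2)*(x - 1)*(x + 4)*(x - 4)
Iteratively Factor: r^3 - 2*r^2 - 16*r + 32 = (r - 4)*(r^2 + 2*r - 8) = (r - 4)*(r + 4)*(r - 2)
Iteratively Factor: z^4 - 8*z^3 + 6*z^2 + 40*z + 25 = (z - 5)*(z^3 - 3*z^2 - 9*z - 5) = (z - 5)^2*(z^2 + 2*z + 1) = (z - 5)^2*(z + 1)*(z + 1)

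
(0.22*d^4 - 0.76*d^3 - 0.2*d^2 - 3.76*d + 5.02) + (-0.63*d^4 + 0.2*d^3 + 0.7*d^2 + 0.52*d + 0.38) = -0.41*d^4 - 0.56*d^3 + 0.5*d^2 - 3.24*d + 5.4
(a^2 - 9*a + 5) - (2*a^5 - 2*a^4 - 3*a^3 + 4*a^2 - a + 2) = -2*a^5 + 2*a^4 + 3*a^3 - 3*a^2 - 8*a + 3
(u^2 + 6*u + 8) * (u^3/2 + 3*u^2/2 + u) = u^5/2 + 9*u^4/2 + 14*u^3 + 18*u^2 + 8*u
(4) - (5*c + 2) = 2 - 5*c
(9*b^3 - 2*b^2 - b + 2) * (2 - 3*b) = -27*b^4 + 24*b^3 - b^2 - 8*b + 4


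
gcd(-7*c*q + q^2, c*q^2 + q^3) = q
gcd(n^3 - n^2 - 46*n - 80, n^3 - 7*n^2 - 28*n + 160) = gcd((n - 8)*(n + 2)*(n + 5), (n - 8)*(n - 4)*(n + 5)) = n^2 - 3*n - 40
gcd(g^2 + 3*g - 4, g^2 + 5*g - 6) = g - 1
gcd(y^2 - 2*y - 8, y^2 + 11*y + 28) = 1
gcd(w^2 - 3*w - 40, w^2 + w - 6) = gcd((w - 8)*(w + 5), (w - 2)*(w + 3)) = 1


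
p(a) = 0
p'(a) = 0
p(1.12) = 0.00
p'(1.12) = 0.00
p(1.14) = 0.00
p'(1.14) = 0.00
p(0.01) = 0.00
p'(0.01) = 0.00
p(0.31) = 0.00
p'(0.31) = 0.00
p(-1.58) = 0.00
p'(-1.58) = 0.00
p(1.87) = 0.00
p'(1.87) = 0.00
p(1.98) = 0.00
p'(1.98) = 0.00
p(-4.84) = 0.00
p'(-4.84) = 0.00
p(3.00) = 0.00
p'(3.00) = 0.00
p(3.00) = 0.00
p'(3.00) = 0.00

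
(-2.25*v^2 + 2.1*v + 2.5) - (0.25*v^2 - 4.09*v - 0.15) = -2.5*v^2 + 6.19*v + 2.65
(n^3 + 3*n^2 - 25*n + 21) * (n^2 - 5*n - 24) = n^5 - 2*n^4 - 64*n^3 + 74*n^2 + 495*n - 504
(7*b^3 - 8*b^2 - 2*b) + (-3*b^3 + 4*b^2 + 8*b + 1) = 4*b^3 - 4*b^2 + 6*b + 1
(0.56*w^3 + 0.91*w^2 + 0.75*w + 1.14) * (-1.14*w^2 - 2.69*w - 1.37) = -0.6384*w^5 - 2.5438*w^4 - 4.0701*w^3 - 4.5638*w^2 - 4.0941*w - 1.5618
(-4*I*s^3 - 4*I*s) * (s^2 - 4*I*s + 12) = -4*I*s^5 - 16*s^4 - 52*I*s^3 - 16*s^2 - 48*I*s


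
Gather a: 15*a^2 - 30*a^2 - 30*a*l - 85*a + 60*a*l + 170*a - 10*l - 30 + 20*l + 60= -15*a^2 + a*(30*l + 85) + 10*l + 30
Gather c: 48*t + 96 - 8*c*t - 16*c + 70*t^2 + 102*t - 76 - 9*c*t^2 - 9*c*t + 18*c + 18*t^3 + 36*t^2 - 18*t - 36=c*(-9*t^2 - 17*t + 2) + 18*t^3 + 106*t^2 + 132*t - 16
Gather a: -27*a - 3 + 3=-27*a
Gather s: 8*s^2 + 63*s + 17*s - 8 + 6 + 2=8*s^2 + 80*s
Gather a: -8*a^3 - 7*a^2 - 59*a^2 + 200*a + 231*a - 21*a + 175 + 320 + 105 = -8*a^3 - 66*a^2 + 410*a + 600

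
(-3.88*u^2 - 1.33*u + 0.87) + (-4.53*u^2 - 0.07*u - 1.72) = -8.41*u^2 - 1.4*u - 0.85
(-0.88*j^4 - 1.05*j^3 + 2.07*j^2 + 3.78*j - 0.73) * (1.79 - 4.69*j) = 4.1272*j^5 + 3.3493*j^4 - 11.5878*j^3 - 14.0229*j^2 + 10.1899*j - 1.3067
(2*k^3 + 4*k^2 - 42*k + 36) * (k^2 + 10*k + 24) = 2*k^5 + 24*k^4 + 46*k^3 - 288*k^2 - 648*k + 864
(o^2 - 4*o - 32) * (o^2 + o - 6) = o^4 - 3*o^3 - 42*o^2 - 8*o + 192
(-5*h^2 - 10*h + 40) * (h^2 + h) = -5*h^4 - 15*h^3 + 30*h^2 + 40*h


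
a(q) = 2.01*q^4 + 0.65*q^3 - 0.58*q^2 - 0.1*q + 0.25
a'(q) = 8.04*q^3 + 1.95*q^2 - 1.16*q - 0.1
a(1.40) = 8.48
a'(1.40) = 24.16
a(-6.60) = 3602.69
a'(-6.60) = -2218.97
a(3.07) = 191.83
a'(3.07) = 247.35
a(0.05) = 0.24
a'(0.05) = -0.15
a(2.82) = 137.05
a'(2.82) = 192.44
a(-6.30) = 2981.67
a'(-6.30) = -1925.77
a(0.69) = 0.57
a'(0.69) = 2.67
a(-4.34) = 649.73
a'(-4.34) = -615.58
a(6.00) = 2724.13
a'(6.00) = 1799.78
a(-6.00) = 2444.53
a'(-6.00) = -1659.58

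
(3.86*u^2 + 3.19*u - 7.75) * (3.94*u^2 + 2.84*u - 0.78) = 15.2084*u^4 + 23.531*u^3 - 24.4862*u^2 - 24.4982*u + 6.045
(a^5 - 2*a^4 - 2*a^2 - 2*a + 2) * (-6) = -6*a^5 + 12*a^4 + 12*a^2 + 12*a - 12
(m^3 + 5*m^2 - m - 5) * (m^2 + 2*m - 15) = m^5 + 7*m^4 - 6*m^3 - 82*m^2 + 5*m + 75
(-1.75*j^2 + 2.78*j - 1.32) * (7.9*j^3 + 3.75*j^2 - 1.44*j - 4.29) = -13.825*j^5 + 15.3995*j^4 + 2.517*j^3 - 1.4457*j^2 - 10.0254*j + 5.6628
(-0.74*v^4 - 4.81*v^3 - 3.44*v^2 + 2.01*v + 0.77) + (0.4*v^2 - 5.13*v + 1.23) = -0.74*v^4 - 4.81*v^3 - 3.04*v^2 - 3.12*v + 2.0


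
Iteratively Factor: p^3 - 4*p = (p - 2)*(p^2 + 2*p) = p*(p - 2)*(p + 2)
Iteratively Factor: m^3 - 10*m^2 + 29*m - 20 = (m - 1)*(m^2 - 9*m + 20) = (m - 5)*(m - 1)*(m - 4)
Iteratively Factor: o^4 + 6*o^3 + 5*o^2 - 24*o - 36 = (o + 2)*(o^3 + 4*o^2 - 3*o - 18) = (o - 2)*(o + 2)*(o^2 + 6*o + 9) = (o - 2)*(o + 2)*(o + 3)*(o + 3)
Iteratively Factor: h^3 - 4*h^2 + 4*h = (h)*(h^2 - 4*h + 4) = h*(h - 2)*(h - 2)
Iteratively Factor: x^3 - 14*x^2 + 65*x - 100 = (x - 5)*(x^2 - 9*x + 20) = (x - 5)*(x - 4)*(x - 5)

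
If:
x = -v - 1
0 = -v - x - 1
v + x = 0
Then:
No Solution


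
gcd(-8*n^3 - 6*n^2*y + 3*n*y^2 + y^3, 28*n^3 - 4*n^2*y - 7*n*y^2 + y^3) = -2*n + y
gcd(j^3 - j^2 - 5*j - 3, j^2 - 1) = j + 1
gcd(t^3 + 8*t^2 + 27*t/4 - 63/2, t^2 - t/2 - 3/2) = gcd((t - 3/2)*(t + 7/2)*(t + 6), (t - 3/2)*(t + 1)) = t - 3/2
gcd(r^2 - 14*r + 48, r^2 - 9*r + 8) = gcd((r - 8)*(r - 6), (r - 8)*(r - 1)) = r - 8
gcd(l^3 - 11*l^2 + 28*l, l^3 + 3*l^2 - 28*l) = l^2 - 4*l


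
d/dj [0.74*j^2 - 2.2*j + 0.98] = 1.48*j - 2.2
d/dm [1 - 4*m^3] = -12*m^2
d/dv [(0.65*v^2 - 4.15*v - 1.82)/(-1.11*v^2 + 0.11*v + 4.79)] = (-4.535*v^2 + 2.1866*v - 19.6783)/(1.2321*v^4 - 0.2442*v^3 - 10.6217*v^2 + 1.0538*v + 22.9441)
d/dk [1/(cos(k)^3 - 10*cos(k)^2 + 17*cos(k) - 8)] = (3*cos(k) - 17)*sin(k)/((cos(k) - 8)^2*(cos(k) - 1)^3)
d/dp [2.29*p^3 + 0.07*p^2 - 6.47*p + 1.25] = 6.87*p^2 + 0.14*p - 6.47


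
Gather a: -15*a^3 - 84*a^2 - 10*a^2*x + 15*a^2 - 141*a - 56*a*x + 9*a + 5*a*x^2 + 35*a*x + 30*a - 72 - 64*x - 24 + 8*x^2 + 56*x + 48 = -15*a^3 + a^2*(-10*x - 69) + a*(5*x^2 - 21*x - 102) + 8*x^2 - 8*x - 48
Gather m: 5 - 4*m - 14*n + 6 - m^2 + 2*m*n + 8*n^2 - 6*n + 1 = -m^2 + m*(2*n - 4) + 8*n^2 - 20*n + 12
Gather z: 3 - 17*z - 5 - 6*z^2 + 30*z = -6*z^2 + 13*z - 2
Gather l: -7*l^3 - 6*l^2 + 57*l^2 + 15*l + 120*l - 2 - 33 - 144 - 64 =-7*l^3 + 51*l^2 + 135*l - 243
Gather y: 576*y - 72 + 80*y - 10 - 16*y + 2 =640*y - 80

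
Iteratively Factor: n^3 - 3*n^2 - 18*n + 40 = (n - 2)*(n^2 - n - 20) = (n - 5)*(n - 2)*(n + 4)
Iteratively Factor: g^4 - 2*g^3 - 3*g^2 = (g)*(g^3 - 2*g^2 - 3*g) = g^2*(g^2 - 2*g - 3) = g^2*(g + 1)*(g - 3)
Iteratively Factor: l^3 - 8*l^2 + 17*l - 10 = (l - 1)*(l^2 - 7*l + 10) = (l - 5)*(l - 1)*(l - 2)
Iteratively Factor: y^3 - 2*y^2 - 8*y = (y)*(y^2 - 2*y - 8) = y*(y - 4)*(y + 2)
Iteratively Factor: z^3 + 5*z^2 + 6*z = (z + 3)*(z^2 + 2*z) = (z + 2)*(z + 3)*(z)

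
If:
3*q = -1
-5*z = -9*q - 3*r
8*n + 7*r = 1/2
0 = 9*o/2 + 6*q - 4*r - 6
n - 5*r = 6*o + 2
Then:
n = 563/538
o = 628/807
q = -1/3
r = -605/538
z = -3429/2690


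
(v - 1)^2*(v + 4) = v^3 + 2*v^2 - 7*v + 4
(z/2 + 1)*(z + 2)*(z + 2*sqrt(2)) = z^3/2 + sqrt(2)*z^2 + 2*z^2 + 2*z + 4*sqrt(2)*z + 4*sqrt(2)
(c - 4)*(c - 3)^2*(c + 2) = c^4 - 8*c^3 + 13*c^2 + 30*c - 72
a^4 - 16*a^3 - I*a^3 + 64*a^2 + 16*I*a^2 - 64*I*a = a*(a - 8)^2*(a - I)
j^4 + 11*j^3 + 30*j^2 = j^2*(j + 5)*(j + 6)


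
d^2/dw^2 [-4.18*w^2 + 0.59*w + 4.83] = -8.36000000000000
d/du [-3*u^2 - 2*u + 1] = -6*u - 2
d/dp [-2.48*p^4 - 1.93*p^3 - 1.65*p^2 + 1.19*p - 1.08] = -9.92*p^3 - 5.79*p^2 - 3.3*p + 1.19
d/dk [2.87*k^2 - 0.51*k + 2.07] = 5.74*k - 0.51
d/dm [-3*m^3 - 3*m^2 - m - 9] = -9*m^2 - 6*m - 1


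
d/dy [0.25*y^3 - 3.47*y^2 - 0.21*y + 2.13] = 0.75*y^2 - 6.94*y - 0.21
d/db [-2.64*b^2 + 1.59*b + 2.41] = 1.59 - 5.28*b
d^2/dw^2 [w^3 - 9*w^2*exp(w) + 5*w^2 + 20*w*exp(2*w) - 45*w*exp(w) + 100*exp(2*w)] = -9*w^2*exp(w) + 80*w*exp(2*w) - 81*w*exp(w) + 6*w + 480*exp(2*w) - 108*exp(w) + 10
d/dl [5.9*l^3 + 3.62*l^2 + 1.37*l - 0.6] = 17.7*l^2 + 7.24*l + 1.37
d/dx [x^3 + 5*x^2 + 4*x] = 3*x^2 + 10*x + 4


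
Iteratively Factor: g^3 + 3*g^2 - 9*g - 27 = (g - 3)*(g^2 + 6*g + 9) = (g - 3)*(g + 3)*(g + 3)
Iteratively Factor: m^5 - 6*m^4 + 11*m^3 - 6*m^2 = (m)*(m^4 - 6*m^3 + 11*m^2 - 6*m) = m^2*(m^3 - 6*m^2 + 11*m - 6) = m^2*(m - 1)*(m^2 - 5*m + 6) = m^2*(m - 2)*(m - 1)*(m - 3)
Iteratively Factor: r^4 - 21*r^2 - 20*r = (r - 5)*(r^3 + 5*r^2 + 4*r) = r*(r - 5)*(r^2 + 5*r + 4) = r*(r - 5)*(r + 1)*(r + 4)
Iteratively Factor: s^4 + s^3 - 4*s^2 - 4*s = (s + 2)*(s^3 - s^2 - 2*s) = (s + 1)*(s + 2)*(s^2 - 2*s) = s*(s + 1)*(s + 2)*(s - 2)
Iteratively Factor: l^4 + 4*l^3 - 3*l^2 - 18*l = (l - 2)*(l^3 + 6*l^2 + 9*l) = (l - 2)*(l + 3)*(l^2 + 3*l) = (l - 2)*(l + 3)^2*(l)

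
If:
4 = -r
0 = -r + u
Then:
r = -4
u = -4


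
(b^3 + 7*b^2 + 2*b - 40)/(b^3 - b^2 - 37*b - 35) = (b^2 + 2*b - 8)/(b^2 - 6*b - 7)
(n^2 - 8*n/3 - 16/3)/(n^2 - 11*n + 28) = (n + 4/3)/(n - 7)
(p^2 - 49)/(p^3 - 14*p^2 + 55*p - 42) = (p + 7)/(p^2 - 7*p + 6)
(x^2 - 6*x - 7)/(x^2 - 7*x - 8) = (x - 7)/(x - 8)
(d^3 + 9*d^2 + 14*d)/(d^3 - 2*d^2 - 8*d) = (d + 7)/(d - 4)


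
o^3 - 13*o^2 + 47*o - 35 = (o - 7)*(o - 5)*(o - 1)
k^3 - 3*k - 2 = (k - 2)*(k + 1)^2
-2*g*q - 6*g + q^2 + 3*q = (-2*g + q)*(q + 3)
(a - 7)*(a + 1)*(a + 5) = a^3 - a^2 - 37*a - 35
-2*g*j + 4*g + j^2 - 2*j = (-2*g + j)*(j - 2)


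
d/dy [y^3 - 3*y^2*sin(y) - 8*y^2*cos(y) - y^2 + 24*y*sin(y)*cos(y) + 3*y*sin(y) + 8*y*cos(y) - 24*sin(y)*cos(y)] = 8*y^2*sin(y) - 3*y^2*cos(y) + 3*y^2 - 14*y*sin(y) - 13*y*cos(y) + 24*y*cos(2*y) - 2*y + 3*sin(y) + 12*sin(2*y) + 8*cos(y) - 24*cos(2*y)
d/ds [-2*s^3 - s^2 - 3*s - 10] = -6*s^2 - 2*s - 3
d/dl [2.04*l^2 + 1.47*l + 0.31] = 4.08*l + 1.47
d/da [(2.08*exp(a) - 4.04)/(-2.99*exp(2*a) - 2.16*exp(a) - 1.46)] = (6.2192*exp(2*a) - 24.1592*exp(a) - 11.7632)*exp(a)/(8.9401*exp(4*a) + 12.9168*exp(3*a) + 13.3964*exp(2*a) + 6.3072*exp(a) + 2.1316)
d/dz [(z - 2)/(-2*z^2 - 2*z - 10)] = (-z^2 - z + (z - 2)*(2*z + 1) - 5)/(2*(z^2 + z + 5)^2)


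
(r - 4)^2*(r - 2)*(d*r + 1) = d*r^4 - 10*d*r^3 + 32*d*r^2 - 32*d*r + r^3 - 10*r^2 + 32*r - 32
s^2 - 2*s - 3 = (s - 3)*(s + 1)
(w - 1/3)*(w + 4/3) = w^2 + w - 4/9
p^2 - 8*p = p*(p - 8)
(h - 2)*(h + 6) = h^2 + 4*h - 12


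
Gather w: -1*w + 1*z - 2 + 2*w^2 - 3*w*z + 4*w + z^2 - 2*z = 2*w^2 + w*(3 - 3*z) + z^2 - z - 2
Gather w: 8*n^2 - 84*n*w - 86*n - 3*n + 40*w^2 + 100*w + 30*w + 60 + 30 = 8*n^2 - 89*n + 40*w^2 + w*(130 - 84*n) + 90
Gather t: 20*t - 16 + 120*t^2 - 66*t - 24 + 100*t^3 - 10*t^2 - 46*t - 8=100*t^3 + 110*t^2 - 92*t - 48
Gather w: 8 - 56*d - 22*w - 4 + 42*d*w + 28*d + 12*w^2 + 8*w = -28*d + 12*w^2 + w*(42*d - 14) + 4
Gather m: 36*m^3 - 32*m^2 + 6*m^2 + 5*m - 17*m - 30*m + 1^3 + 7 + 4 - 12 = 36*m^3 - 26*m^2 - 42*m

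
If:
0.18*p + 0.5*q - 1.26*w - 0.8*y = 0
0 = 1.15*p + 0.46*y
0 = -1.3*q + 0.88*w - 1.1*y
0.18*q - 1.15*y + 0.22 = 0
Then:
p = -0.06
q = -0.27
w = -0.21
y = 0.15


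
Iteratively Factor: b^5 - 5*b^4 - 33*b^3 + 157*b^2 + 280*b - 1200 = (b + 4)*(b^4 - 9*b^3 + 3*b^2 + 145*b - 300) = (b + 4)^2*(b^3 - 13*b^2 + 55*b - 75) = (b - 3)*(b + 4)^2*(b^2 - 10*b + 25) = (b - 5)*(b - 3)*(b + 4)^2*(b - 5)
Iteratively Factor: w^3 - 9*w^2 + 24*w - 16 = (w - 4)*(w^2 - 5*w + 4) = (w - 4)*(w - 1)*(w - 4)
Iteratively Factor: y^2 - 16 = (y - 4)*(y + 4)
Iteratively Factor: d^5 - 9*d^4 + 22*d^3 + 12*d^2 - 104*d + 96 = (d + 2)*(d^4 - 11*d^3 + 44*d^2 - 76*d + 48) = (d - 3)*(d + 2)*(d^3 - 8*d^2 + 20*d - 16) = (d - 4)*(d - 3)*(d + 2)*(d^2 - 4*d + 4) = (d - 4)*(d - 3)*(d - 2)*(d + 2)*(d - 2)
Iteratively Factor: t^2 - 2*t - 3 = (t + 1)*(t - 3)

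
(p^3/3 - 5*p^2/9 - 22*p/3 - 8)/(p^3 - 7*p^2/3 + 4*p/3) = (p^3 - 5*p^2/3 - 22*p - 24)/(p*(3*p^2 - 7*p + 4))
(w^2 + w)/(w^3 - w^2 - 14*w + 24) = w*(w + 1)/(w^3 - w^2 - 14*w + 24)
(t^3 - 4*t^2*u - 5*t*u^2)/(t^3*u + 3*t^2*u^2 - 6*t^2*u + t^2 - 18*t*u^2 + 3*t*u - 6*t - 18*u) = t*(t^2 - 4*t*u - 5*u^2)/(t^3*u + 3*t^2*u^2 - 6*t^2*u + t^2 - 18*t*u^2 + 3*t*u - 6*t - 18*u)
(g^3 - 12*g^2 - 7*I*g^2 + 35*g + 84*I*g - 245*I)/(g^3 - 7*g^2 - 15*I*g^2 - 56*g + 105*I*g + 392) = (g - 5)/(g - 8*I)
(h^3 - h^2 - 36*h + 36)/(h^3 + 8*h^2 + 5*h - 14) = (h^2 - 36)/(h^2 + 9*h + 14)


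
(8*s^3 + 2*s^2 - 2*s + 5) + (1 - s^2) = 8*s^3 + s^2 - 2*s + 6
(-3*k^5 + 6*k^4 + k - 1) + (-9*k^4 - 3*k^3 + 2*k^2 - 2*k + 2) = -3*k^5 - 3*k^4 - 3*k^3 + 2*k^2 - k + 1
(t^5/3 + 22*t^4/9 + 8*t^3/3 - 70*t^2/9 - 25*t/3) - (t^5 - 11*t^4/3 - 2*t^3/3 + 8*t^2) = -2*t^5/3 + 55*t^4/9 + 10*t^3/3 - 142*t^2/9 - 25*t/3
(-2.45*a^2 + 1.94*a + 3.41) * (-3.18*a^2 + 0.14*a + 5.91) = 7.791*a^4 - 6.5122*a^3 - 25.0517*a^2 + 11.9428*a + 20.1531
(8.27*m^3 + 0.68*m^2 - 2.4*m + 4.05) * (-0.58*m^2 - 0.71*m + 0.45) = -4.7966*m^5 - 6.2661*m^4 + 4.6307*m^3 - 0.339*m^2 - 3.9555*m + 1.8225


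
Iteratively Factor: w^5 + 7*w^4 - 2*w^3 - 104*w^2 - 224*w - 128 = (w + 1)*(w^4 + 6*w^3 - 8*w^2 - 96*w - 128) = (w + 1)*(w + 4)*(w^3 + 2*w^2 - 16*w - 32) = (w + 1)*(w + 2)*(w + 4)*(w^2 - 16) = (w + 1)*(w + 2)*(w + 4)^2*(w - 4)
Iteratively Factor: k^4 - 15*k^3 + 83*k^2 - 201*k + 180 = (k - 3)*(k^3 - 12*k^2 + 47*k - 60) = (k - 3)^2*(k^2 - 9*k + 20) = (k - 4)*(k - 3)^2*(k - 5)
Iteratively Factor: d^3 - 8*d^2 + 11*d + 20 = (d + 1)*(d^2 - 9*d + 20) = (d - 4)*(d + 1)*(d - 5)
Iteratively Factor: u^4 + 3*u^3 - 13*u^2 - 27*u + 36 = (u + 4)*(u^3 - u^2 - 9*u + 9) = (u - 3)*(u + 4)*(u^2 + 2*u - 3) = (u - 3)*(u - 1)*(u + 4)*(u + 3)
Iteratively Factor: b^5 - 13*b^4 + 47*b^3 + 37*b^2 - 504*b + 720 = (b - 4)*(b^4 - 9*b^3 + 11*b^2 + 81*b - 180) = (b - 4)*(b + 3)*(b^3 - 12*b^2 + 47*b - 60) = (b - 5)*(b - 4)*(b + 3)*(b^2 - 7*b + 12) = (b - 5)*(b - 4)^2*(b + 3)*(b - 3)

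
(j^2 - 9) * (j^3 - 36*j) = j^5 - 45*j^3 + 324*j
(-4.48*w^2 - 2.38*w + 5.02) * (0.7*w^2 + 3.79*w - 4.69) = -3.136*w^4 - 18.6452*w^3 + 15.505*w^2 + 30.188*w - 23.5438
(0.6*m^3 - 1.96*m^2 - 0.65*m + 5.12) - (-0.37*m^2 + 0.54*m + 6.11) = 0.6*m^3 - 1.59*m^2 - 1.19*m - 0.99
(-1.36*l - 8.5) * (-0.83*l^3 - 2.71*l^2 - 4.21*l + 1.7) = 1.1288*l^4 + 10.7406*l^3 + 28.7606*l^2 + 33.473*l - 14.45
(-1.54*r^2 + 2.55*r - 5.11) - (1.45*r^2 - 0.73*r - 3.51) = -2.99*r^2 + 3.28*r - 1.6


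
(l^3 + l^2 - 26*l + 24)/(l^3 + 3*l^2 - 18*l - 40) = (l^2 + 5*l - 6)/(l^2 + 7*l + 10)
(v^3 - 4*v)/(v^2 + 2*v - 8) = v*(v + 2)/(v + 4)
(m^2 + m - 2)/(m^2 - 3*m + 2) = (m + 2)/(m - 2)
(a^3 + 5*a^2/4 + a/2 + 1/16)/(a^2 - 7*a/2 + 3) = (16*a^3 + 20*a^2 + 8*a + 1)/(8*(2*a^2 - 7*a + 6))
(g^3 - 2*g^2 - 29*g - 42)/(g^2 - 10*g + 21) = (g^2 + 5*g + 6)/(g - 3)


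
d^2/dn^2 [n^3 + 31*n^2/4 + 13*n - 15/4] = 6*n + 31/2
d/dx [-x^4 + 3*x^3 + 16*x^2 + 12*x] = -4*x^3 + 9*x^2 + 32*x + 12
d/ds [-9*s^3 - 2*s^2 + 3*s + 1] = -27*s^2 - 4*s + 3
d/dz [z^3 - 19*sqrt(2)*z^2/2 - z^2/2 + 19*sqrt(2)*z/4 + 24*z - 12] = 3*z^2 - 19*sqrt(2)*z - z + 19*sqrt(2)/4 + 24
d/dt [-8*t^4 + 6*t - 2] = 6 - 32*t^3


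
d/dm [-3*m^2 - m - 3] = -6*m - 1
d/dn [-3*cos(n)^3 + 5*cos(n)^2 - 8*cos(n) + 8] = (9*cos(n)^2 - 10*cos(n) + 8)*sin(n)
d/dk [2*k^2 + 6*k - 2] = 4*k + 6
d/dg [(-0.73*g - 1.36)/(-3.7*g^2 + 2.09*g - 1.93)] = (-2.701*g^2 - 10.064*g + 4.2513)/(13.69*g^4 - 15.466*g^3 + 18.6501*g^2 - 8.0674*g + 3.7249)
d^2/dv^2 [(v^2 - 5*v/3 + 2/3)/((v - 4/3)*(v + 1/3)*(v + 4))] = 6*(243*v^6 - 1215*v^5 + 567*v^4 + 4707*v^3 + 1782*v^2 - 12096*v + 8032)/(729*v^9 + 6561*v^8 + 9963*v^7 - 42525*v^6 - 67608*v^5 + 129168*v^4 + 46592*v^3 - 56064*v^2 - 30720*v - 4096)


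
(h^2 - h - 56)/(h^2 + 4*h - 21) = (h - 8)/(h - 3)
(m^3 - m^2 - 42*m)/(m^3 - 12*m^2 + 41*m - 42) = m*(m + 6)/(m^2 - 5*m + 6)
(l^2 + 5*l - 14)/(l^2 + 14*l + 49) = (l - 2)/(l + 7)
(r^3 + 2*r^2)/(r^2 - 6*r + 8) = r^2*(r + 2)/(r^2 - 6*r + 8)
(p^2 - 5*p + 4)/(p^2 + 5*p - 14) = (p^2 - 5*p + 4)/(p^2 + 5*p - 14)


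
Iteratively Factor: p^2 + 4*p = (p)*(p + 4)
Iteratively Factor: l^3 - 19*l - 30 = (l - 5)*(l^2 + 5*l + 6) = (l - 5)*(l + 3)*(l + 2)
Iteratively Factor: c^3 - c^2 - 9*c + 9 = (c - 1)*(c^2 - 9) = (c - 3)*(c - 1)*(c + 3)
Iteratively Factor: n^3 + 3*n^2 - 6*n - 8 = (n - 2)*(n^2 + 5*n + 4) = (n - 2)*(n + 4)*(n + 1)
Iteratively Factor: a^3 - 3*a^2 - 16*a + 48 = (a - 3)*(a^2 - 16) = (a - 3)*(a + 4)*(a - 4)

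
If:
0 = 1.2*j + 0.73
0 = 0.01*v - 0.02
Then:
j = -0.61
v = 2.00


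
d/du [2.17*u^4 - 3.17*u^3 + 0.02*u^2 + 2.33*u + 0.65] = 8.68*u^3 - 9.51*u^2 + 0.04*u + 2.33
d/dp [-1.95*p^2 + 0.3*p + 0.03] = 0.3 - 3.9*p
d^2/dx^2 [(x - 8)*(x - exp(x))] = -x*exp(x) + 6*exp(x) + 2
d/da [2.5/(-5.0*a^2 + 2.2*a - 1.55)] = (25.0*a - 5.5)/(5.0*a^2 - 2.2*a + 1.55)^2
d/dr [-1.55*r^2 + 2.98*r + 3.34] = 2.98 - 3.1*r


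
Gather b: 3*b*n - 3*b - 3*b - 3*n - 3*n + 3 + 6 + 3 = b*(3*n - 6) - 6*n + 12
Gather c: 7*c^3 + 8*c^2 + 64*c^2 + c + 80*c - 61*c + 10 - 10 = 7*c^3 + 72*c^2 + 20*c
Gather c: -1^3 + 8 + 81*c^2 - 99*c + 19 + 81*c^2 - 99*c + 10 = 162*c^2 - 198*c + 36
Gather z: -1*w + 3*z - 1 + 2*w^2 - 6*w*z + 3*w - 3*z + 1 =2*w^2 - 6*w*z + 2*w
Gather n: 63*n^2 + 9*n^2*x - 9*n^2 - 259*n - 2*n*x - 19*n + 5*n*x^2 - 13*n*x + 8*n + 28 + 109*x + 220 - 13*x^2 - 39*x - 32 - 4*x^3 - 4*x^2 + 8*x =n^2*(9*x + 54) + n*(5*x^2 - 15*x - 270) - 4*x^3 - 17*x^2 + 78*x + 216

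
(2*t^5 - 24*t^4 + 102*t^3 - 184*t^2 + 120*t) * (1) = 2*t^5 - 24*t^4 + 102*t^3 - 184*t^2 + 120*t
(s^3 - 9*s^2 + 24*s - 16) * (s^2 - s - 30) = s^5 - 10*s^4 + 3*s^3 + 230*s^2 - 704*s + 480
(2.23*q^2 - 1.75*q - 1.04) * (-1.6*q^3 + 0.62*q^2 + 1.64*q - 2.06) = -3.568*q^5 + 4.1826*q^4 + 4.2362*q^3 - 8.1086*q^2 + 1.8994*q + 2.1424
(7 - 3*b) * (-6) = 18*b - 42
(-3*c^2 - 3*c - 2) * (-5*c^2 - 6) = 15*c^4 + 15*c^3 + 28*c^2 + 18*c + 12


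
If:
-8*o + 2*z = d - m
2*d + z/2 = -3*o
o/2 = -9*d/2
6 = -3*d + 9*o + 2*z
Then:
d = 3/8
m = -513/8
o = -27/8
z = 75/4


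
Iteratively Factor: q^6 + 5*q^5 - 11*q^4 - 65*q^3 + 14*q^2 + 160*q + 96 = (q - 2)*(q^5 + 7*q^4 + 3*q^3 - 59*q^2 - 104*q - 48) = (q - 2)*(q + 1)*(q^4 + 6*q^3 - 3*q^2 - 56*q - 48) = (q - 2)*(q + 1)^2*(q^3 + 5*q^2 - 8*q - 48) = (q - 2)*(q + 1)^2*(q + 4)*(q^2 + q - 12) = (q - 2)*(q + 1)^2*(q + 4)^2*(q - 3)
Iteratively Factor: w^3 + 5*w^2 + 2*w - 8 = (w - 1)*(w^2 + 6*w + 8) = (w - 1)*(w + 2)*(w + 4)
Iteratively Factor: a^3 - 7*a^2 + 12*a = (a - 4)*(a^2 - 3*a) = (a - 4)*(a - 3)*(a)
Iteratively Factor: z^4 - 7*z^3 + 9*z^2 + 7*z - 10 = (z - 1)*(z^3 - 6*z^2 + 3*z + 10) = (z - 1)*(z + 1)*(z^2 - 7*z + 10) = (z - 2)*(z - 1)*(z + 1)*(z - 5)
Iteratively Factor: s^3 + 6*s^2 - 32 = (s - 2)*(s^2 + 8*s + 16) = (s - 2)*(s + 4)*(s + 4)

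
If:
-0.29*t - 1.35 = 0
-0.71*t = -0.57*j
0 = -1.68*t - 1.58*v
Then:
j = -5.80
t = -4.66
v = 4.95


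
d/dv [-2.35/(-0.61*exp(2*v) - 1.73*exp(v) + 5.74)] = (-2.867*exp(v) - 4.0655)*exp(v)/(0.61*exp(2*v) + 1.73*exp(v) - 5.74)^2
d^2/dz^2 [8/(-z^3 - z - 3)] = 16*(3*z*(z^3 + z + 3) - (3*z^2 + 1)^2)/(z^3 + z + 3)^3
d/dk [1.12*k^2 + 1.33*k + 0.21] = 2.24*k + 1.33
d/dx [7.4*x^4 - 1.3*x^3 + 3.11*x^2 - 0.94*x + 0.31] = 29.6*x^3 - 3.9*x^2 + 6.22*x - 0.94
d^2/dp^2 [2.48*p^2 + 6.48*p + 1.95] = 4.96000000000000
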